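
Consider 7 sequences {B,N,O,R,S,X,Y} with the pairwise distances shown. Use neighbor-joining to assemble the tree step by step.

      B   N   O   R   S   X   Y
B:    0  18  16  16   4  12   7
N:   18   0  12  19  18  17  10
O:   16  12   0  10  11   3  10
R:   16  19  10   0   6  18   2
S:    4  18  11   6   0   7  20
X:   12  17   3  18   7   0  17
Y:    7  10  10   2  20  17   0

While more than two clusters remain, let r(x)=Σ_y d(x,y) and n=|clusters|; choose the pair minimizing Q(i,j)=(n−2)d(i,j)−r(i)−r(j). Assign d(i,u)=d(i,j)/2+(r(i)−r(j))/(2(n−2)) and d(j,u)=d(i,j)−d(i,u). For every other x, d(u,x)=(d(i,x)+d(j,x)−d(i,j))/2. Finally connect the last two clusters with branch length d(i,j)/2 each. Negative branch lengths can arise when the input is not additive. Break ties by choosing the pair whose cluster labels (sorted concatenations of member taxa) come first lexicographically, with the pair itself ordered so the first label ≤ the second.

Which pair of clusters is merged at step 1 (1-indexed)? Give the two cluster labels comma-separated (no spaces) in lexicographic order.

step 1: merge (R,Y) at d=2, Q=-127; branch lengths R→3/2, Y→1/2; new cluster RY
  updated: d(B,RY)=21/2, d(N,RY)=27/2, d(O,RY)=9, d(RY,S)=12, d(RY,X)=33/2
step 2: merge (B,S) at d=4, Q=-193/2; branch lengths B→49/16, S→15/16; new cluster BS
  updated: d(BS,N)=16, d(BS,O)=23/2, d(BS,RY)=37/4, d(BS,X)=15/2
step 3: merge (O,X) at d=3, Q=-141/2; branch lengths O→1/12, X→35/12; new cluster OX
  updated: d(BS,OX)=8, d(N,OX)=13, d(OX,RY)=45/4
step 4: merge (BS,OX) at d=8, Q=-99/2; branch lengths BS→17/4, OX→15/4; new cluster BOSX
  updated: d(BOSX,N)=21/2, d(BOSX,RY)=25/4
step 5: merge (BOSX,N) at d=21/2, Q=-121/4; branch lengths BOSX→13/8, N→71/8; new cluster BNOSX
  updated: d(BNOSX,RY)=37/8
step 6: merge (BNOSX,RY) at d=37/8; branch lengths BNOSX→37/16, RY→37/16; new cluster BNORSXY
final tree: ((((B:49/16,S:15/16):17/4,(O:1/12,X:35/12):15/4):13/8,N:71/8):37/16,(R:3/2,Y:1/2):37/16)
total length: 257/8

R,Y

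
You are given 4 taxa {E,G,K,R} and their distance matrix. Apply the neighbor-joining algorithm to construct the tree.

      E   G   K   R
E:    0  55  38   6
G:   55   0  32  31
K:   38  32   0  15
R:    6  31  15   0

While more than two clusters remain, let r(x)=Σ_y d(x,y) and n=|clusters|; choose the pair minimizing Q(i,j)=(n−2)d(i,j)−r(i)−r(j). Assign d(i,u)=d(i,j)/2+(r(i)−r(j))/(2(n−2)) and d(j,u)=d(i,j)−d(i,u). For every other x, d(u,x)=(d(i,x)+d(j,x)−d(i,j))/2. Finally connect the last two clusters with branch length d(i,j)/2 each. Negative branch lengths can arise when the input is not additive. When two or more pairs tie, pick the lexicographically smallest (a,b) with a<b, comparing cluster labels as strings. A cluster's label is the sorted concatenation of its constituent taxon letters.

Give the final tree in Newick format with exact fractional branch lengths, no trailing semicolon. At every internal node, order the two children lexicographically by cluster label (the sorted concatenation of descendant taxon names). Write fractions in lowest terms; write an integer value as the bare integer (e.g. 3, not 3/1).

step 1: merge (E,R) at d=6, Q=-139; branch lengths E→59/4, R→-35/4; new cluster ER
  updated: d(ER,G)=40, d(ER,K)=47/2
step 2: merge (ER,G) at d=40, Q=-191/2; branch lengths ER→63/4, G→97/4; new cluster EGR
  updated: d(EGR,K)=31/4
step 3: merge (EGR,K) at d=31/4; branch lengths EGR→31/8, K→31/8; new cluster EGKR
final tree: (((E:59/4,R:-35/4):63/4,G:97/4):31/8,K:31/8)
total length: 215/4

(((E:59/4,R:-35/4):63/4,G:97/4):31/8,K:31/8)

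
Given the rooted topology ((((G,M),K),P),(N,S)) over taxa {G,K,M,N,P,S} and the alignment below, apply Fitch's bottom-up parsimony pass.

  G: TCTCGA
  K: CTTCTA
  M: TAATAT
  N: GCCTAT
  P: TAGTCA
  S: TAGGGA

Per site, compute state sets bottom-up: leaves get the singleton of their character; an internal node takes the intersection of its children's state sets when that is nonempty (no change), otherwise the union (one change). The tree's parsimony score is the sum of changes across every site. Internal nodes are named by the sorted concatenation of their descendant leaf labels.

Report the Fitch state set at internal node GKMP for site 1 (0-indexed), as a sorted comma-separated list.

site 0, node GM: G={T} ∩ M={T} → {T} (+0)
site 0, node GKM: GM={T} ∪ K={C} → {C,T} (+1)
site 0, node GKMP: GKM={C,T} ∩ P={T} → {T} (+0)
site 0, node NS: N={G} ∪ S={T} → {G,T} (+1)
site 0, node GKMNPS: GKMP={T} ∩ NS={G,T} → {T} (+0)
site 1, node GM: G={C} ∪ M={A} → {A,C} (+1)
site 1, node GKM: GM={A,C} ∪ K={T} → {A,C,T} (+1)
site 1, node GKMP: GKM={A,C,T} ∩ P={A} → {A} (+0)
site 1, node NS: N={C} ∪ S={A} → {A,C} (+1)
site 1, node GKMNPS: GKMP={A} ∩ NS={A,C} → {A} (+0)
site 2, node GM: G={T} ∪ M={A} → {A,T} (+1)
site 2, node GKM: GM={A,T} ∩ K={T} → {T} (+0)
site 2, node GKMP: GKM={T} ∪ P={G} → {G,T} (+1)
site 2, node NS: N={C} ∪ S={G} → {C,G} (+1)
site 2, node GKMNPS: GKMP={G,T} ∩ NS={C,G} → {G} (+0)
site 3, node GM: G={C} ∪ M={T} → {C,T} (+1)
site 3, node GKM: GM={C,T} ∩ K={C} → {C} (+0)
site 3, node GKMP: GKM={C} ∪ P={T} → {C,T} (+1)
site 3, node NS: N={T} ∪ S={G} → {G,T} (+1)
site 3, node GKMNPS: GKMP={C,T} ∩ NS={G,T} → {T} (+0)
site 4, node GM: G={G} ∪ M={A} → {A,G} (+1)
site 4, node GKM: GM={A,G} ∪ K={T} → {A,G,T} (+1)
site 4, node GKMP: GKM={A,G,T} ∪ P={C} → {A,C,G,T} (+1)
site 4, node NS: N={A} ∪ S={G} → {A,G} (+1)
site 4, node GKMNPS: GKMP={A,C,G,T} ∩ NS={A,G} → {A,G} (+0)
site 5, node GM: G={A} ∪ M={T} → {A,T} (+1)
site 5, node GKM: GM={A,T} ∩ K={A} → {A} (+0)
site 5, node GKMP: GKM={A} ∩ P={A} → {A} (+0)
site 5, node NS: N={T} ∪ S={A} → {A,T} (+1)
site 5, node GKMNPS: GKMP={A} ∩ NS={A,T} → {A} (+0)
per-site changes: [2, 3, 3, 3, 4, 2]; total = 17

A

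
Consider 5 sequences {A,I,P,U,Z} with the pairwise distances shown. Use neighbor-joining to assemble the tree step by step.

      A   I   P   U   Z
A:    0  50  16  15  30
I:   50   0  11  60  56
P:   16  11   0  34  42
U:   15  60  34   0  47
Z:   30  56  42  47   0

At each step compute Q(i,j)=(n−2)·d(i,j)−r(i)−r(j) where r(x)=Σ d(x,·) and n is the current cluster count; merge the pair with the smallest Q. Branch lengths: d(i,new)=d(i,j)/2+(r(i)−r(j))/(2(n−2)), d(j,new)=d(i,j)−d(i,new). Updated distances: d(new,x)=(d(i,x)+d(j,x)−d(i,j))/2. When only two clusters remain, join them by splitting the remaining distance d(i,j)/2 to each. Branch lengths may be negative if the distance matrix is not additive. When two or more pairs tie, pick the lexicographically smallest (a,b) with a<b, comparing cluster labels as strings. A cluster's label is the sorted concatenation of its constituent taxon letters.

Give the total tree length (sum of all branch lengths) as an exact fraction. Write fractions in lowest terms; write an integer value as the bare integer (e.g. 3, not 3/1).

307/4

step 1: merge (I,P) at d=11, Q=-247; branch lengths I→107/6, P→-41/6; new cluster IP
  updated: d(A,IP)=55/2, d(IP,U)=83/2, d(IP,Z)=87/2
step 2: merge (A,U) at d=15, Q=-146; branch lengths A→-1/4, U→61/4; new cluster AU
  updated: d(AU,IP)=27, d(AU,Z)=31
step 3: merge (AU,IP) at d=27, Q=-203/2; branch lengths AU→29/4, IP→79/4; new cluster AIPU
  updated: d(AIPU,Z)=95/4
step 4: merge (AIPU,Z) at d=95/4; branch lengths AIPU→95/8, Z→95/8; new cluster AIPUZ
final tree: (((A:-1/4,U:61/4):29/4,(I:107/6,P:-41/6):79/4):95/8,Z:95/8)
total length: 307/4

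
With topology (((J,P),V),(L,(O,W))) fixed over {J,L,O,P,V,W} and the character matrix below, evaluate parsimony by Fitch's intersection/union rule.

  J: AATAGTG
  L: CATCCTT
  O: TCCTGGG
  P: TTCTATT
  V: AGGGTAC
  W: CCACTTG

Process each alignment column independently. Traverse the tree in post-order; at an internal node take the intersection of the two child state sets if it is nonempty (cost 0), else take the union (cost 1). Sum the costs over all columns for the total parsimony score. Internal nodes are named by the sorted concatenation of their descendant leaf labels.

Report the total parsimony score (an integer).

site 0, node JP: J={A} ∪ P={T} → {A,T} (+1)
site 0, node JPV: JP={A,T} ∩ V={A} → {A} (+0)
site 0, node OW: O={T} ∪ W={C} → {C,T} (+1)
site 0, node LOW: L={C} ∩ OW={C,T} → {C} (+0)
site 0, node JLOPVW: JPV={A} ∪ LOW={C} → {A,C} (+1)
site 1, node JP: J={A} ∪ P={T} → {A,T} (+1)
site 1, node JPV: JP={A,T} ∪ V={G} → {A,G,T} (+1)
site 1, node OW: O={C} ∩ W={C} → {C} (+0)
site 1, node LOW: L={A} ∪ OW={C} → {A,C} (+1)
site 1, node JLOPVW: JPV={A,G,T} ∩ LOW={A,C} → {A} (+0)
site 2, node JP: J={T} ∪ P={C} → {C,T} (+1)
site 2, node JPV: JP={C,T} ∪ V={G} → {C,G,T} (+1)
site 2, node OW: O={C} ∪ W={A} → {A,C} (+1)
site 2, node LOW: L={T} ∪ OW={A,C} → {A,C,T} (+1)
site 2, node JLOPVW: JPV={C,G,T} ∩ LOW={A,C,T} → {C,T} (+0)
site 3, node JP: J={A} ∪ P={T} → {A,T} (+1)
site 3, node JPV: JP={A,T} ∪ V={G} → {A,G,T} (+1)
site 3, node OW: O={T} ∪ W={C} → {C,T} (+1)
site 3, node LOW: L={C} ∩ OW={C,T} → {C} (+0)
site 3, node JLOPVW: JPV={A,G,T} ∪ LOW={C} → {A,C,G,T} (+1)
site 4, node JP: J={G} ∪ P={A} → {A,G} (+1)
site 4, node JPV: JP={A,G} ∪ V={T} → {A,G,T} (+1)
site 4, node OW: O={G} ∪ W={T} → {G,T} (+1)
site 4, node LOW: L={C} ∪ OW={G,T} → {C,G,T} (+1)
site 4, node JLOPVW: JPV={A,G,T} ∩ LOW={C,G,T} → {G,T} (+0)
site 5, node JP: J={T} ∩ P={T} → {T} (+0)
site 5, node JPV: JP={T} ∪ V={A} → {A,T} (+1)
site 5, node OW: O={G} ∪ W={T} → {G,T} (+1)
site 5, node LOW: L={T} ∩ OW={G,T} → {T} (+0)
site 5, node JLOPVW: JPV={A,T} ∩ LOW={T} → {T} (+0)
site 6, node JP: J={G} ∪ P={T} → {G,T} (+1)
site 6, node JPV: JP={G,T} ∪ V={C} → {C,G,T} (+1)
site 6, node OW: O={G} ∩ W={G} → {G} (+0)
site 6, node LOW: L={T} ∪ OW={G} → {G,T} (+1)
site 6, node JLOPVW: JPV={C,G,T} ∩ LOW={G,T} → {G,T} (+0)
per-site changes: [3, 3, 4, 4, 4, 2, 3]; total = 23

23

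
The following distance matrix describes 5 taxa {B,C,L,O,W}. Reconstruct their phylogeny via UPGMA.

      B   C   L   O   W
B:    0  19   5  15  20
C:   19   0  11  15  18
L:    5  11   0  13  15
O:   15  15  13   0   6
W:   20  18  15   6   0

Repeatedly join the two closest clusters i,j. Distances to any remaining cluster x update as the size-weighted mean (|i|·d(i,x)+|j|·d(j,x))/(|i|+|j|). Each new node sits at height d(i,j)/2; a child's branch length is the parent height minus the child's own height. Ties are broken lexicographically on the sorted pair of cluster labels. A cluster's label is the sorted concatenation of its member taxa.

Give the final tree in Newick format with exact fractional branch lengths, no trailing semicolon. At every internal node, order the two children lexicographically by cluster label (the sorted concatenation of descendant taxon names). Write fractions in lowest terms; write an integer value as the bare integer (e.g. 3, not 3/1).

iteration 1: select B,L (d=5); attach at lengths (5/2, 5/2); label the merged cluster BL
  updated: d(BL,C)=15, d(BL,O)=14, d(BL,W)=35/2
iteration 2: select O,W (d=6); attach at lengths (3, 3); label the merged cluster OW
  updated: d(BL,OW)=63/4, d(C,OW)=33/2
iteration 3: select BL,C (d=15); attach at lengths (5, 15/2); label the merged cluster BCL
  updated: d(BCL,OW)=16
iteration 4: select BCL,OW (d=16); attach at lengths (1/2, 5); label the merged cluster BCLOW
final tree: (((B:5/2,L:5/2):5,C:15/2):1/2,(O:3,W:3):5)
total length: 29

(((B:5/2,L:5/2):5,C:15/2):1/2,(O:3,W:3):5)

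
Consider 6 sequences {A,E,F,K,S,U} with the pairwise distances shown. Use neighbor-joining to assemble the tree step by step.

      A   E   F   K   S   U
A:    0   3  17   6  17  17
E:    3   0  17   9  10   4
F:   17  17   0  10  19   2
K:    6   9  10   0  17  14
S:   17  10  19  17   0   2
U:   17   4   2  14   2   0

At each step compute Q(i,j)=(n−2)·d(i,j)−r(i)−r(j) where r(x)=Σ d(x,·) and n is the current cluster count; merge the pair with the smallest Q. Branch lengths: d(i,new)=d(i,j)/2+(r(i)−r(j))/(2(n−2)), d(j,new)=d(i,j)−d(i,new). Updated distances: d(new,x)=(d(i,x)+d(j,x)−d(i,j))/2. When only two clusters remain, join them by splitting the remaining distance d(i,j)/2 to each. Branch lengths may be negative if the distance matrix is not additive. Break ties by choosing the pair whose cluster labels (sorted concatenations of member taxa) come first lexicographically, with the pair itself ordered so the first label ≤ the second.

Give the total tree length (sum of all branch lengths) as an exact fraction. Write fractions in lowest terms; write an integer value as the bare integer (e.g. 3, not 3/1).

step 1: merge (F,U) at d=2, Q=-96; branch lengths F→17/4, U→-9/4; new cluster FU
  updated: d(A,FU)=16, d(E,FU)=19/2, d(FU,K)=11, d(FU,S)=19/2
step 2: merge (FU,S) at d=19/2, Q=-71; branch lengths FU→7/2, S→6; new cluster FSU
  updated: d(A,FSU)=47/4, d(E,FSU)=5, d(FSU,K)=37/4
step 3: merge (A,K) at d=6, Q=-33; branch lengths A→17/8, K→31/8; new cluster AK
  updated: d(AK,E)=3, d(AK,FSU)=15/2
step 4: merge (AK,E) at d=3, Q=-31/2; branch lengths AK→11/4, E→1/4; new cluster AEK
  updated: d(AEK,FSU)=19/4
step 5: merge (AEK,FSU) at d=19/4; branch lengths AEK→19/8, FSU→19/8; new cluster AEFKSU
final tree: (((A:17/8,K:31/8):11/4,E:1/4):19/8,((F:17/4,U:-9/4):7/2,S:6):19/8)
total length: 101/4

101/4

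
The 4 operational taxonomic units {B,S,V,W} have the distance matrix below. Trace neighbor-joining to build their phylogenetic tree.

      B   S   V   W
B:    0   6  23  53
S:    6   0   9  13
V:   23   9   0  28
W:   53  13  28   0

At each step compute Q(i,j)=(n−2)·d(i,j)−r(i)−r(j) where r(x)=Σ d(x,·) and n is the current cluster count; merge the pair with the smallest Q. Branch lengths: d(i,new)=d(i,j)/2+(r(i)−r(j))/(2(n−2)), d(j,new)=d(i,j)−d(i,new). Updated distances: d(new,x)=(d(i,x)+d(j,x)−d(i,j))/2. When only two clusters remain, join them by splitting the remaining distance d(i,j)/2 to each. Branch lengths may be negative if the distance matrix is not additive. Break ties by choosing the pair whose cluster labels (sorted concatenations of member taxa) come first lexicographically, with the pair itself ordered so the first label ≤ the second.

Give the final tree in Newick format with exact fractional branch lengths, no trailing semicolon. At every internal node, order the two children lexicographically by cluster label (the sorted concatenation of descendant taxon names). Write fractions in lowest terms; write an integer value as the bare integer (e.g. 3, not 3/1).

step 1: merge (B,S) at d=6, Q=-98; branch lengths B→33/2, S→-21/2; new cluster BS
  updated: d(BS,V)=13, d(BS,W)=30
step 2: merge (BS,V) at d=13, Q=-71; branch lengths BS→15/2, V→11/2; new cluster BSV
  updated: d(BSV,W)=45/2
step 3: merge (BSV,W) at d=45/2; branch lengths BSV→45/4, W→45/4; new cluster BSVW
final tree: (((B:33/2,S:-21/2):15/2,V:11/2):45/4,W:45/4)
total length: 83/2

(((B:33/2,S:-21/2):15/2,V:11/2):45/4,W:45/4)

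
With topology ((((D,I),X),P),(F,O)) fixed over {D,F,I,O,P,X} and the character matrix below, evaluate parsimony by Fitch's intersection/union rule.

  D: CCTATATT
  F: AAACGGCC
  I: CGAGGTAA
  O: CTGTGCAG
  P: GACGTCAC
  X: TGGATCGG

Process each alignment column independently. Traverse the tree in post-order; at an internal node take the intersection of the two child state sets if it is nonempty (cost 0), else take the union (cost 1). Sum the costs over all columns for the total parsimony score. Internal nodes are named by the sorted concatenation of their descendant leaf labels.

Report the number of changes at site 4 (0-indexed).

2

DI@0: {C} ∩ {C} = {C} (intersection, +0)
DIX@0: {C} ∪ {T} = {C,T} (union, +1)
DIPX@0: {C,T} ∪ {G} = {C,G,T} (union, +1)
FO@0: {A} ∪ {C} = {A,C} (union, +1)
DFIOPX@0: {C,G,T} ∩ {A,C} = {C} (intersection, +0)
DI@1: {C} ∪ {G} = {C,G} (union, +1)
DIX@1: {C,G} ∩ {G} = {G} (intersection, +0)
DIPX@1: {G} ∪ {A} = {A,G} (union, +1)
FO@1: {A} ∪ {T} = {A,T} (union, +1)
DFIOPX@1: {A,G} ∩ {A,T} = {A} (intersection, +0)
DI@2: {T} ∪ {A} = {A,T} (union, +1)
DIX@2: {A,T} ∪ {G} = {A,G,T} (union, +1)
DIPX@2: {A,G,T} ∪ {C} = {A,C,G,T} (union, +1)
FO@2: {A} ∪ {G} = {A,G} (union, +1)
DFIOPX@2: {A,C,G,T} ∩ {A,G} = {A,G} (intersection, +0)
DI@3: {A} ∪ {G} = {A,G} (union, +1)
DIX@3: {A,G} ∩ {A} = {A} (intersection, +0)
DIPX@3: {A} ∪ {G} = {A,G} (union, +1)
FO@3: {C} ∪ {T} = {C,T} (union, +1)
DFIOPX@3: {A,G} ∪ {C,T} = {A,C,G,T} (union, +1)
DI@4: {T} ∪ {G} = {G,T} (union, +1)
DIX@4: {G,T} ∩ {T} = {T} (intersection, +0)
DIPX@4: {T} ∩ {T} = {T} (intersection, +0)
FO@4: {G} ∩ {G} = {G} (intersection, +0)
DFIOPX@4: {T} ∪ {G} = {G,T} (union, +1)
DI@5: {A} ∪ {T} = {A,T} (union, +1)
DIX@5: {A,T} ∪ {C} = {A,C,T} (union, +1)
DIPX@5: {A,C,T} ∩ {C} = {C} (intersection, +0)
FO@5: {G} ∪ {C} = {C,G} (union, +1)
DFIOPX@5: {C} ∩ {C,G} = {C} (intersection, +0)
DI@6: {T} ∪ {A} = {A,T} (union, +1)
DIX@6: {A,T} ∪ {G} = {A,G,T} (union, +1)
DIPX@6: {A,G,T} ∩ {A} = {A} (intersection, +0)
FO@6: {C} ∪ {A} = {A,C} (union, +1)
DFIOPX@6: {A} ∩ {A,C} = {A} (intersection, +0)
DI@7: {T} ∪ {A} = {A,T} (union, +1)
DIX@7: {A,T} ∪ {G} = {A,G,T} (union, +1)
DIPX@7: {A,G,T} ∪ {C} = {A,C,G,T} (union, +1)
FO@7: {C} ∪ {G} = {C,G} (union, +1)
DFIOPX@7: {A,C,G,T} ∩ {C,G} = {C,G} (intersection, +0)
per-site changes: [3, 3, 4, 4, 2, 3, 3, 4]; total = 26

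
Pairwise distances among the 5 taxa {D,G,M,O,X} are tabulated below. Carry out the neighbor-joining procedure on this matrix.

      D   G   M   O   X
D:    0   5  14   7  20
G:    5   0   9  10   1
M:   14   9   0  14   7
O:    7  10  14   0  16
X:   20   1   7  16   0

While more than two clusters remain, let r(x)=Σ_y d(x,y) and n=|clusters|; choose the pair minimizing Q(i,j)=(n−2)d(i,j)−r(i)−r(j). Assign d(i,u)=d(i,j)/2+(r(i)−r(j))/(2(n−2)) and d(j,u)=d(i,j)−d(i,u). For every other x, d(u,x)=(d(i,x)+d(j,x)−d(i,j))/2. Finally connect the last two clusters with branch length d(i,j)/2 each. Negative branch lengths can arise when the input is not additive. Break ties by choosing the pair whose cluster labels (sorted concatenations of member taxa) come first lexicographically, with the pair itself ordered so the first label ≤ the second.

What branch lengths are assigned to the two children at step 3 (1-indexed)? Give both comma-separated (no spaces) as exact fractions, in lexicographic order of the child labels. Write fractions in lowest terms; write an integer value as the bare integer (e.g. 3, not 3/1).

13/4,9/2

step 1: merge (D,O) at d=7, Q=-72; branch lengths D→10/3, O→11/3; new cluster DO
  updated: d(DO,G)=4, d(DO,M)=21/2, d(DO,X)=29/2
step 2: merge (DO,G) at d=4, Q=-35; branch lengths DO→23/4, G→-7/4; new cluster DGO
  updated: d(DGO,M)=31/4, d(DGO,X)=23/4
step 3: merge (DGO,M) at d=31/4, Q=-41/2; branch lengths DGO→13/4, M→9/2; new cluster DGMO
  updated: d(DGMO,X)=5/2
step 4: merge (DGMO,X) at d=5/2; branch lengths DGMO→5/4, X→5/4; new cluster DGMOX
final tree: ((((D:10/3,O:11/3):23/4,G:-7/4):13/4,M:9/2):5/4,X:5/4)
total length: 85/4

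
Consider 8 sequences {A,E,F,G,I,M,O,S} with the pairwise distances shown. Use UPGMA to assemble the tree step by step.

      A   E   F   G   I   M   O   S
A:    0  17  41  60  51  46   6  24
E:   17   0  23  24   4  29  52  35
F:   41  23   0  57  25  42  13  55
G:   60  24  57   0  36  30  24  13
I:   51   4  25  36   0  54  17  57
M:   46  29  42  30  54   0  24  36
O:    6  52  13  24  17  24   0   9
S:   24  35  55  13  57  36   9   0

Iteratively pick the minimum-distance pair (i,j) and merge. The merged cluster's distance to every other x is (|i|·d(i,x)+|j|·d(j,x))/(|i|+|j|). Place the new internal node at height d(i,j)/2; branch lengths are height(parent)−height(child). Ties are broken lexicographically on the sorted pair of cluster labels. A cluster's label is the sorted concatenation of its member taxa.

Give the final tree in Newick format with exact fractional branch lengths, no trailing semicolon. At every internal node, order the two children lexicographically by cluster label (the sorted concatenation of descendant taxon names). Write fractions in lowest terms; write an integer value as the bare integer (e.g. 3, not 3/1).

iteration 1: select E,I (d=4); attach at lengths (2, 2); label the merged cluster EI
  updated: d(A,EI)=34, d(EI,F)=24, d(EI,G)=30, d(EI,M)=83/2, d(EI,O)=69/2, d(EI,S)=46
iteration 2: select A,O (d=6); attach at lengths (3, 3); label the merged cluster AO
  updated: d(AO,EI)=137/4, d(AO,F)=27, d(AO,G)=42, d(AO,M)=35, d(AO,S)=33/2
iteration 3: select G,S (d=13); attach at lengths (13/2, 13/2); label the merged cluster GS
  updated: d(AO,GS)=117/4, d(EI,GS)=38, d(F,GS)=56, d(GS,M)=33
iteration 4: select EI,F (d=24); attach at lengths (10, 12); label the merged cluster EFI
  updated: d(AO,EFI)=191/6, d(EFI,GS)=44, d(EFI,M)=125/3
iteration 5: select AO,GS (d=117/4); attach at lengths (93/8, 65/8); label the merged cluster AGOS
  updated: d(AGOS,EFI)=455/12, d(AGOS,M)=34
iteration 6: select AGOS,M (d=34); attach at lengths (19/8, 17); label the merged cluster AGMOS
  updated: d(AGMOS,EFI)=116/3
iteration 7: select AGMOS,EFI (d=116/3); attach at lengths (7/3, 22/3); label the merged cluster AEFGIMOS
final tree: ((((A:3,O:3):93/8,(G:13/2,S:13/2):65/8):19/8,M:17):7/3,((E:2,I:2):10,F:12):22/3)
total length: 2251/24

((((A:3,O:3):93/8,(G:13/2,S:13/2):65/8):19/8,M:17):7/3,((E:2,I:2):10,F:12):22/3)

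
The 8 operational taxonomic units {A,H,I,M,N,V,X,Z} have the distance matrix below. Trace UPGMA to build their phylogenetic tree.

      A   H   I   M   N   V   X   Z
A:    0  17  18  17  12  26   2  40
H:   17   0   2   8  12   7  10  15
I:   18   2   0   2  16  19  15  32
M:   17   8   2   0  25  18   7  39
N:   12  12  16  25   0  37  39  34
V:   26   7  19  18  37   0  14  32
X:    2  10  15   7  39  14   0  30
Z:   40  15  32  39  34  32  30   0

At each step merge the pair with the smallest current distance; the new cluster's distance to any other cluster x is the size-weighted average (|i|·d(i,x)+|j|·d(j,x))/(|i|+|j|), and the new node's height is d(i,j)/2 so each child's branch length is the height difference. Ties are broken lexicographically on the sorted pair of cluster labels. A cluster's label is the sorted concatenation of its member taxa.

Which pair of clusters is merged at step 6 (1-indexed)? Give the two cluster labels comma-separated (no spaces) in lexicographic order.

AHIMVX,N

1. join A+X (d=2) ⇒ AX; edges |A|=1, |X|=1
  updated: d(AX,H)=27/2, d(AX,I)=33/2, d(AX,M)=12, d(AX,N)=51/2, d(AX,V)=20, d(AX,Z)=35
2. join H+I (d=2) ⇒ HI; edges |H|=1, |I|=1
  updated: d(AX,HI)=15, d(HI,M)=5, d(HI,N)=14, d(HI,V)=13, d(HI,Z)=47/2
3. join HI+M (d=5) ⇒ HIM; edges |HI|=3/2, |M|=5/2
  updated: d(AX,HIM)=14, d(HIM,N)=53/3, d(HIM,V)=44/3, d(HIM,Z)=86/3
4. join AX+HIM (d=14) ⇒ AHIMX; edges |AX|=6, |HIM|=9/2
  updated: d(AHIMX,N)=104/5, d(AHIMX,V)=84/5, d(AHIMX,Z)=156/5
5. join AHIMX+V (d=84/5) ⇒ AHIMVX; edges |AHIMX|=7/5, |V|=42/5
  updated: d(AHIMVX,N)=47/2, d(AHIMVX,Z)=94/3
6. join AHIMVX+N (d=47/2) ⇒ AHIMNVX; edges |AHIMVX|=67/20, |N|=47/4
  updated: d(AHIMNVX,Z)=222/7
7. join AHIMNVX+Z (d=222/7) ⇒ AHIMNVXZ; edges |AHIMNVX|=115/28, |Z|=111/7
final tree: (((((A:1,X:1):6,((H:1,I:1):3/2,M:5/2):9/2):7/5,V:42/5):67/20,N:47/4):115/28,Z:111/7)
total length: 8871/140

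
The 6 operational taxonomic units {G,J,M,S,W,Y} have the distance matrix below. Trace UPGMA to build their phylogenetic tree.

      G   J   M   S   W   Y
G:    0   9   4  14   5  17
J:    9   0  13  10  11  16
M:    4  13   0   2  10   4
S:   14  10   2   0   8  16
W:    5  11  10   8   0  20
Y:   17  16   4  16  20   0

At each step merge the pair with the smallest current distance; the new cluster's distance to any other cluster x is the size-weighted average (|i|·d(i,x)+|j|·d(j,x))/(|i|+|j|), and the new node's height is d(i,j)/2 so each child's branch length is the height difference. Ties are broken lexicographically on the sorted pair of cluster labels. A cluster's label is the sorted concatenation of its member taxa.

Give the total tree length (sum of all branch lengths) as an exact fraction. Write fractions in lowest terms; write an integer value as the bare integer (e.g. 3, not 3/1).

step 1: merge (M,S) at d=2; branch lengths M→1, S→1; new cluster MS
  updated: d(G,MS)=9, d(J,MS)=23/2, d(MS,W)=9, d(MS,Y)=10
step 2: merge (G,W) at d=5; branch lengths G→5/2, W→5/2; new cluster GW
  updated: d(GW,J)=10, d(GW,MS)=9, d(GW,Y)=37/2
step 3: merge (GW,MS) at d=9; branch lengths GW→2, MS→7/2; new cluster GMSW
  updated: d(GMSW,J)=43/4, d(GMSW,Y)=57/4
step 4: merge (GMSW,J) at d=43/4; branch lengths GMSW→7/8, J→43/8; new cluster GJMSW
  updated: d(GJMSW,Y)=73/5
step 5: merge (GJMSW,Y) at d=73/5; branch lengths GJMSW→77/40, Y→73/10; new cluster GJMSWY
final tree: ((((G:5/2,W:5/2):2,(M:1,S:1):7/2):7/8,J:43/8):77/40,Y:73/10)
total length: 1119/40

1119/40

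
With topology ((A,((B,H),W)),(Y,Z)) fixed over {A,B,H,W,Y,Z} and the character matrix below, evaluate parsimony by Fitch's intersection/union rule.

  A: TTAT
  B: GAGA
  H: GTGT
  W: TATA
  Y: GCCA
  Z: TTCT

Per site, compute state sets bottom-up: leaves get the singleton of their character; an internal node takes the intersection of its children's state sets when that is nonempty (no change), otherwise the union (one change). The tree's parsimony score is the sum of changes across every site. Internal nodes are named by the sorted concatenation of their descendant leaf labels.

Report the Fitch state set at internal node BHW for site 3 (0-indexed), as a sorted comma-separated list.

A

BH@0: {G} ∩ {G} = {G} (intersection, +0)
BHW@0: {G} ∪ {T} = {G,T} (union, +1)
ABHW@0: {T} ∩ {G,T} = {T} (intersection, +0)
YZ@0: {G} ∪ {T} = {G,T} (union, +1)
ABHWYZ@0: {T} ∩ {G,T} = {T} (intersection, +0)
BH@1: {A} ∪ {T} = {A,T} (union, +1)
BHW@1: {A,T} ∩ {A} = {A} (intersection, +0)
ABHW@1: {T} ∪ {A} = {A,T} (union, +1)
YZ@1: {C} ∪ {T} = {C,T} (union, +1)
ABHWYZ@1: {A,T} ∩ {C,T} = {T} (intersection, +0)
BH@2: {G} ∩ {G} = {G} (intersection, +0)
BHW@2: {G} ∪ {T} = {G,T} (union, +1)
ABHW@2: {A} ∪ {G,T} = {A,G,T} (union, +1)
YZ@2: {C} ∩ {C} = {C} (intersection, +0)
ABHWYZ@2: {A,G,T} ∪ {C} = {A,C,G,T} (union, +1)
BH@3: {A} ∪ {T} = {A,T} (union, +1)
BHW@3: {A,T} ∩ {A} = {A} (intersection, +0)
ABHW@3: {T} ∪ {A} = {A,T} (union, +1)
YZ@3: {A} ∪ {T} = {A,T} (union, +1)
ABHWYZ@3: {A,T} ∩ {A,T} = {A,T} (intersection, +0)
per-site changes: [2, 3, 3, 3]; total = 11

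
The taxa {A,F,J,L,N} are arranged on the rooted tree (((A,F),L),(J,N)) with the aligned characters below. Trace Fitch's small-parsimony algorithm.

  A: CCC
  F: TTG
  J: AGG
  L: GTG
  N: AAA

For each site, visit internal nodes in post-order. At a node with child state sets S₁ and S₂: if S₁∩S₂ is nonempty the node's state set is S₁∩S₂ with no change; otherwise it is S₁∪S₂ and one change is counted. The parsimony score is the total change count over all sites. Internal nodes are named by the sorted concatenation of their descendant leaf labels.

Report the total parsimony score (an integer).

8

AF@0: {C} ∪ {T} = {C,T} (union, +1)
AFL@0: {C,T} ∪ {G} = {C,G,T} (union, +1)
JN@0: {A} ∩ {A} = {A} (intersection, +0)
AFJLN@0: {C,G,T} ∪ {A} = {A,C,G,T} (union, +1)
AF@1: {C} ∪ {T} = {C,T} (union, +1)
AFL@1: {C,T} ∩ {T} = {T} (intersection, +0)
JN@1: {G} ∪ {A} = {A,G} (union, +1)
AFJLN@1: {T} ∪ {A,G} = {A,G,T} (union, +1)
AF@2: {C} ∪ {G} = {C,G} (union, +1)
AFL@2: {C,G} ∩ {G} = {G} (intersection, +0)
JN@2: {G} ∪ {A} = {A,G} (union, +1)
AFJLN@2: {G} ∩ {A,G} = {G} (intersection, +0)
per-site changes: [3, 3, 2]; total = 8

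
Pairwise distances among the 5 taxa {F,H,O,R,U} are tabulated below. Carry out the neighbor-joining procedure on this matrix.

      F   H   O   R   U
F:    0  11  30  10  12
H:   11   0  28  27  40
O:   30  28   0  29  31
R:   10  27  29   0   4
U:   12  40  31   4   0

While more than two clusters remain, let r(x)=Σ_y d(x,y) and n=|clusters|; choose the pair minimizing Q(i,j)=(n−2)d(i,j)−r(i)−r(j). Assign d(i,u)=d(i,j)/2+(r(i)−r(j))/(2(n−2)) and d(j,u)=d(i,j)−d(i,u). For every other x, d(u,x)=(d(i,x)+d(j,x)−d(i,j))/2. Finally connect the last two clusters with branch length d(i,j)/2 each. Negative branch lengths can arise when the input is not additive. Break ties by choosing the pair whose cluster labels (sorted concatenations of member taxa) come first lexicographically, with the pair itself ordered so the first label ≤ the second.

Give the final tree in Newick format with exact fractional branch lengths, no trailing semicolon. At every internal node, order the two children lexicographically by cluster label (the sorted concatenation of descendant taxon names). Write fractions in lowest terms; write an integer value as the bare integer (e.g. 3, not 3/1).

1. join R+U (d=4, Q=-145) ⇒ RU; edges |R|=-5/6, |U|=29/6
  updated: d(F,RU)=9, d(H,RU)=63/2, d(O,RU)=28
2. join F+RU (d=9, Q=-201/2) ⇒ FRU; edges |F|=-1/8, |RU|=73/8
  updated: d(FRU,H)=67/4, d(FRU,O)=49/2
3. join FRU+H (d=67/4, Q=-277/4) ⇒ FHRU; edges |FRU|=53/8, |H|=81/8
  updated: d(FHRU,O)=143/8
4. join FHRU+O (d=143/8) ⇒ FHORU; edges |FHRU|=143/16, |O|=143/16
final tree: (((F:-1/8,(R:-5/6,U:29/6):73/8):53/8,H:81/8):143/16,O:143/16)
total length: 381/8

(((F:-1/8,(R:-5/6,U:29/6):73/8):53/8,H:81/8):143/16,O:143/16)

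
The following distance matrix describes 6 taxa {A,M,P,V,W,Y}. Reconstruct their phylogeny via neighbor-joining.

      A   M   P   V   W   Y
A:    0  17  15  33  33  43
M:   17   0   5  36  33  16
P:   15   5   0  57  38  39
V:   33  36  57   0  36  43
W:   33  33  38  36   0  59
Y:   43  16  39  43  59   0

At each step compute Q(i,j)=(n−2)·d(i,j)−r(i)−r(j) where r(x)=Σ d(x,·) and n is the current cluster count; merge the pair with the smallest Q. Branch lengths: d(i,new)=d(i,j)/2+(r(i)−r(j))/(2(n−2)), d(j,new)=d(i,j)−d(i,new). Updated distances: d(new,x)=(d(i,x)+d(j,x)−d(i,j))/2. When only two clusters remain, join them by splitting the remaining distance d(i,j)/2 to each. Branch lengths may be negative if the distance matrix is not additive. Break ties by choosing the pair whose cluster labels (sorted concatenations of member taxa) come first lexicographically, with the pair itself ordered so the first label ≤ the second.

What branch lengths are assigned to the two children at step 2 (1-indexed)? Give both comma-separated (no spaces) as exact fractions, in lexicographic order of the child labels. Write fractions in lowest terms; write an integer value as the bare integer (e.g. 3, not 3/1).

1. join V+W (d=36, Q=-260) ⇒ VW; edges |V|=75/4, |W|=69/4
  updated: d(A,VW)=15, d(M,VW)=33/2, d(P,VW)=59/2, d(VW,Y)=33
2. join A+VW (d=15, Q=-139) ⇒ AVW; edges |A|=41/6, |VW|=49/6
  updated: d(AVW,M)=37/4, d(AVW,P)=59/4, d(AVW,Y)=61/2
3. join AVW+P (d=59/4, Q=-335/4) ⇒ APVW; edges |AVW|=101/16, |P|=135/16
  updated: d(APVW,M)=-1/4, d(APVW,Y)=219/8
4. join APVW+M (d=-1/4, Q=-345/8) ⇒ AMPVW; edges |APVW|=89/16, |M|=-93/16
  updated: d(AMPVW,Y)=349/16
5. join AMPVW+Y (d=349/16) ⇒ AMPVWY; edges |AMPVW|=349/32, |Y|=349/32
final tree: ((((A:41/6,(V:75/4,W:69/4):49/6):101/16,P:135/16):89/16,M:-93/16):349/32,Y:349/32)
total length: 1397/16

41/6,49/6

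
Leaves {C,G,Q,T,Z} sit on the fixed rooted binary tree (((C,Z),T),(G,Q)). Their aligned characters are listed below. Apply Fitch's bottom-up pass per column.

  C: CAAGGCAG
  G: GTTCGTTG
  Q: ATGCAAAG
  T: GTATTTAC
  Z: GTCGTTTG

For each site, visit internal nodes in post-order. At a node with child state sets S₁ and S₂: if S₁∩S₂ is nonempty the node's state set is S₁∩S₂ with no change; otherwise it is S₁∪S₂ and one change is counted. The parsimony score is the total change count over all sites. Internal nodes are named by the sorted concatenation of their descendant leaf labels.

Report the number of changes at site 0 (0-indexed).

2

site 0, node CZ: C={C} ∪ Z={G} → {C,G} (+1)
site 0, node CTZ: CZ={C,G} ∩ T={G} → {G} (+0)
site 0, node GQ: G={G} ∪ Q={A} → {A,G} (+1)
site 0, node CGQTZ: CTZ={G} ∩ GQ={A,G} → {G} (+0)
site 1, node CZ: C={A} ∪ Z={T} → {A,T} (+1)
site 1, node CTZ: CZ={A,T} ∩ T={T} → {T} (+0)
site 1, node GQ: G={T} ∩ Q={T} → {T} (+0)
site 1, node CGQTZ: CTZ={T} ∩ GQ={T} → {T} (+0)
site 2, node CZ: C={A} ∪ Z={C} → {A,C} (+1)
site 2, node CTZ: CZ={A,C} ∩ T={A} → {A} (+0)
site 2, node GQ: G={T} ∪ Q={G} → {G,T} (+1)
site 2, node CGQTZ: CTZ={A} ∪ GQ={G,T} → {A,G,T} (+1)
site 3, node CZ: C={G} ∩ Z={G} → {G} (+0)
site 3, node CTZ: CZ={G} ∪ T={T} → {G,T} (+1)
site 3, node GQ: G={C} ∩ Q={C} → {C} (+0)
site 3, node CGQTZ: CTZ={G,T} ∪ GQ={C} → {C,G,T} (+1)
site 4, node CZ: C={G} ∪ Z={T} → {G,T} (+1)
site 4, node CTZ: CZ={G,T} ∩ T={T} → {T} (+0)
site 4, node GQ: G={G} ∪ Q={A} → {A,G} (+1)
site 4, node CGQTZ: CTZ={T} ∪ GQ={A,G} → {A,G,T} (+1)
site 5, node CZ: C={C} ∪ Z={T} → {C,T} (+1)
site 5, node CTZ: CZ={C,T} ∩ T={T} → {T} (+0)
site 5, node GQ: G={T} ∪ Q={A} → {A,T} (+1)
site 5, node CGQTZ: CTZ={T} ∩ GQ={A,T} → {T} (+0)
site 6, node CZ: C={A} ∪ Z={T} → {A,T} (+1)
site 6, node CTZ: CZ={A,T} ∩ T={A} → {A} (+0)
site 6, node GQ: G={T} ∪ Q={A} → {A,T} (+1)
site 6, node CGQTZ: CTZ={A} ∩ GQ={A,T} → {A} (+0)
site 7, node CZ: C={G} ∩ Z={G} → {G} (+0)
site 7, node CTZ: CZ={G} ∪ T={C} → {C,G} (+1)
site 7, node GQ: G={G} ∩ Q={G} → {G} (+0)
site 7, node CGQTZ: CTZ={C,G} ∩ GQ={G} → {G} (+0)
per-site changes: [2, 1, 3, 2, 3, 2, 2, 1]; total = 16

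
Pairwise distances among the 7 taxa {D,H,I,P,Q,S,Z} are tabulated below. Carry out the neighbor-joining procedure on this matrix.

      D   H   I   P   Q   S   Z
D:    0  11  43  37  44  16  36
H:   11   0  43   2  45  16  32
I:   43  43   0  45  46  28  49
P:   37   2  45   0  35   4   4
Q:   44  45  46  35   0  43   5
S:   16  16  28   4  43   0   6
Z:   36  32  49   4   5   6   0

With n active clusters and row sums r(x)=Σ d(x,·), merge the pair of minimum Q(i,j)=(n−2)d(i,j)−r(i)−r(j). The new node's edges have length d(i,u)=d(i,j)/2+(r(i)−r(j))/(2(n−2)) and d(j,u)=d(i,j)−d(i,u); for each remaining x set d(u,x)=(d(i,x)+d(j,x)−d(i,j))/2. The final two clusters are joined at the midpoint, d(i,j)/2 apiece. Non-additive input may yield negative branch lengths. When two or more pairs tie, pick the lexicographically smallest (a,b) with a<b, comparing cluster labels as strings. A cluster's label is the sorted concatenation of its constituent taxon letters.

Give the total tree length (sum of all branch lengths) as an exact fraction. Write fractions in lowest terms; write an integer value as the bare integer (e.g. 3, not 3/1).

2441/32

step 1: merge (Q,Z) at d=5, Q=-325; branch lengths Q→111/10, Z→-61/10; new cluster QZ
  updated: d(D,QZ)=75/2, d(H,QZ)=36, d(I,QZ)=45, d(P,QZ)=17, d(QZ,S)=22
step 2: merge (D,H) at d=11, Q=-417/2; branch lengths D→161/16, H→15/16; new cluster DH
  updated: d(DH,I)=75/2, d(DH,P)=14, d(DH,QZ)=125/4, d(DH,S)=21/2
step 3: merge (P,QZ) at d=17, Q=-577/4; branch lengths P→21/8, QZ→115/8; new cluster PQZ
  updated: d(DH,PQZ)=113/8, d(I,PQZ)=73/2, d(PQZ,S)=9/2
step 4: merge (DH,I) at d=75/2, Q=-713/8; branch lengths DH→281/32, I→919/32; new cluster DHI
  updated: d(DHI,PQZ)=105/16, d(DHI,S)=1/2
step 5: merge (DHI,PQZ) at d=105/16, Q=-185/16; branch lengths DHI→41/32, PQZ→169/32; new cluster DHIPQZ
  updated: d(DHIPQZ,S)=-25/32
step 6: merge (DHIPQZ,S) at d=-25/32; branch lengths DHIPQZ→-25/64, S→-25/64; new cluster DHIPQSZ
final tree: ((((D:161/16,H:15/16):281/32,I:919/32):41/32,(P:21/8,(Q:111/10,Z:-61/10):115/8):169/32):-25/64,S:-25/64)
total length: 2441/32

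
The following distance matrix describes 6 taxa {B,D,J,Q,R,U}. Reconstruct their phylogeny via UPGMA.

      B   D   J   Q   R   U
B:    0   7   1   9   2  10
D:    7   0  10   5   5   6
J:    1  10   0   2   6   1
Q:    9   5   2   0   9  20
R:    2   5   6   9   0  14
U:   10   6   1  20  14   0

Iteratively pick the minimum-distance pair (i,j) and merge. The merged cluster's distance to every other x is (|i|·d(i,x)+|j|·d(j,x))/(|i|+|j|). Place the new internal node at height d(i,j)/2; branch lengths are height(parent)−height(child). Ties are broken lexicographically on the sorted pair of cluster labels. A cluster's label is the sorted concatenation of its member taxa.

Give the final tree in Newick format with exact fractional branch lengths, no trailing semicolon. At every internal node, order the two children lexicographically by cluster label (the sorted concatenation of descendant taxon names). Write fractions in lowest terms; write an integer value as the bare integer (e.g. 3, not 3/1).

((((B:1/2,J:1/2):3/2,R:2):3/2,(D:5/2,Q:5/2):1):8/5,U:51/10)

step 1: merge (B,J) at d=1; branch lengths B→1/2, J→1/2; new cluster BJ
  updated: d(BJ,D)=17/2, d(BJ,Q)=11/2, d(BJ,R)=4, d(BJ,U)=11/2
step 2: merge (BJ,R) at d=4; branch lengths BJ→3/2, R→2; new cluster BJR
  updated: d(BJR,D)=22/3, d(BJR,Q)=20/3, d(BJR,U)=25/3
step 3: merge (D,Q) at d=5; branch lengths D→5/2, Q→5/2; new cluster DQ
  updated: d(BJR,DQ)=7, d(DQ,U)=13
step 4: merge (BJR,DQ) at d=7; branch lengths BJR→3/2, DQ→1; new cluster BDJQR
  updated: d(BDJQR,U)=51/5
step 5: merge (BDJQR,U) at d=51/5; branch lengths BDJQR→8/5, U→51/10; new cluster BDJQRU
final tree: ((((B:1/2,J:1/2):3/2,R:2):3/2,(D:5/2,Q:5/2):1):8/5,U:51/10)
total length: 187/10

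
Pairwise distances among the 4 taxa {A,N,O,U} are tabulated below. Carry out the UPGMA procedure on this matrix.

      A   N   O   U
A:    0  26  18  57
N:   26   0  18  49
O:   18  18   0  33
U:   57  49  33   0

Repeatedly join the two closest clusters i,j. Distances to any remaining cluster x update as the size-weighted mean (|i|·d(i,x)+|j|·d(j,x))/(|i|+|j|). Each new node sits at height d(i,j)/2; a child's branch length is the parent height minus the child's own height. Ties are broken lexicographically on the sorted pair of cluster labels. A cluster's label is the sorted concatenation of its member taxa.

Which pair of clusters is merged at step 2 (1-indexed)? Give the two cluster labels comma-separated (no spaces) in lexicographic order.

step 1: merge (A,O) at d=18; branch lengths A→9, O→9; new cluster AO
  updated: d(AO,N)=22, d(AO,U)=45
step 2: merge (AO,N) at d=22; branch lengths AO→2, N→11; new cluster ANO
  updated: d(ANO,U)=139/3
step 3: merge (ANO,U) at d=139/3; branch lengths ANO→73/6, U→139/6; new cluster ANOU
final tree: (((A:9,O:9):2,N:11):73/6,U:139/6)
total length: 199/3

AO,N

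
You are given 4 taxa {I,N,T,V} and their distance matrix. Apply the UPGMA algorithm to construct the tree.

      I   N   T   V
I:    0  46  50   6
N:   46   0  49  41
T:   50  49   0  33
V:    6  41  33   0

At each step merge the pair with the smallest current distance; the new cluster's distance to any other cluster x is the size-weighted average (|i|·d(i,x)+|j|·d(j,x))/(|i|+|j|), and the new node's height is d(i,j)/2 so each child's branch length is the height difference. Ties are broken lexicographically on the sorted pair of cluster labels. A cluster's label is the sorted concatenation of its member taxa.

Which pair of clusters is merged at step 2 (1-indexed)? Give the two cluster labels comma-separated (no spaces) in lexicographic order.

step 1: merge (I,V) at d=6; branch lengths I→3, V→3; new cluster IV
  updated: d(IV,N)=87/2, d(IV,T)=83/2
step 2: merge (IV,T) at d=83/2; branch lengths IV→71/4, T→83/4; new cluster ITV
  updated: d(ITV,N)=136/3
step 3: merge (ITV,N) at d=136/3; branch lengths ITV→23/12, N→68/3; new cluster INTV
final tree: (((I:3,V:3):71/4,T:83/4):23/12,N:68/3)
total length: 829/12

IV,T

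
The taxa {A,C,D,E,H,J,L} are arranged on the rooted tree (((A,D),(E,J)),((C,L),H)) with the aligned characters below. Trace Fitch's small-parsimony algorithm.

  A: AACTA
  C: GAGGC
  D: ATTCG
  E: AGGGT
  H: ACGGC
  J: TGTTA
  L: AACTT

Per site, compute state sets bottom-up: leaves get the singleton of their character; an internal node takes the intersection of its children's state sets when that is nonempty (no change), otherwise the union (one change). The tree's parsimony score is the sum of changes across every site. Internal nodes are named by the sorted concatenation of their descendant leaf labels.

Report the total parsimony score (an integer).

17

AD@0: {A} ∩ {A} = {A} (intersection, +0)
EJ@0: {A} ∪ {T} = {A,T} (union, +1)
ADEJ@0: {A} ∩ {A,T} = {A} (intersection, +0)
CL@0: {G} ∪ {A} = {A,G} (union, +1)
CHL@0: {A,G} ∩ {A} = {A} (intersection, +0)
ACDEHJL@0: {A} ∩ {A} = {A} (intersection, +0)
AD@1: {A} ∪ {T} = {A,T} (union, +1)
EJ@1: {G} ∩ {G} = {G} (intersection, +0)
ADEJ@1: {A,T} ∪ {G} = {A,G,T} (union, +1)
CL@1: {A} ∩ {A} = {A} (intersection, +0)
CHL@1: {A} ∪ {C} = {A,C} (union, +1)
ACDEHJL@1: {A,G,T} ∩ {A,C} = {A} (intersection, +0)
AD@2: {C} ∪ {T} = {C,T} (union, +1)
EJ@2: {G} ∪ {T} = {G,T} (union, +1)
ADEJ@2: {C,T} ∩ {G,T} = {T} (intersection, +0)
CL@2: {G} ∪ {C} = {C,G} (union, +1)
CHL@2: {C,G} ∩ {G} = {G} (intersection, +0)
ACDEHJL@2: {T} ∪ {G} = {G,T} (union, +1)
AD@3: {T} ∪ {C} = {C,T} (union, +1)
EJ@3: {G} ∪ {T} = {G,T} (union, +1)
ADEJ@3: {C,T} ∩ {G,T} = {T} (intersection, +0)
CL@3: {G} ∪ {T} = {G,T} (union, +1)
CHL@3: {G,T} ∩ {G} = {G} (intersection, +0)
ACDEHJL@3: {T} ∪ {G} = {G,T} (union, +1)
AD@4: {A} ∪ {G} = {A,G} (union, +1)
EJ@4: {T} ∪ {A} = {A,T} (union, +1)
ADEJ@4: {A,G} ∩ {A,T} = {A} (intersection, +0)
CL@4: {C} ∪ {T} = {C,T} (union, +1)
CHL@4: {C,T} ∩ {C} = {C} (intersection, +0)
ACDEHJL@4: {A} ∪ {C} = {A,C} (union, +1)
per-site changes: [2, 3, 4, 4, 4]; total = 17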